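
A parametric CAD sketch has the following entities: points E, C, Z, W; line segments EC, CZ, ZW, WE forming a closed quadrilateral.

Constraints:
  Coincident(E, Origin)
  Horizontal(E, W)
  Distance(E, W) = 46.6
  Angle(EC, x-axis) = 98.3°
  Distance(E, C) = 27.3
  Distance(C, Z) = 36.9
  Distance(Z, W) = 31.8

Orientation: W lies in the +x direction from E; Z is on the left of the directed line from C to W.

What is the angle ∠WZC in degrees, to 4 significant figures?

112.8°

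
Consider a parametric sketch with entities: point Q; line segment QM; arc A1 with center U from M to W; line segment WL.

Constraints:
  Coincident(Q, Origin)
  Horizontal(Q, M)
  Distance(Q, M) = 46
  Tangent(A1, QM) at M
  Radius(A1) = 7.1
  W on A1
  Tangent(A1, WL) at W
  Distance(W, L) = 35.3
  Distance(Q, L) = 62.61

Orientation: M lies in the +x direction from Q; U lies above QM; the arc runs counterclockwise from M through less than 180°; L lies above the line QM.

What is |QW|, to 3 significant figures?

53.6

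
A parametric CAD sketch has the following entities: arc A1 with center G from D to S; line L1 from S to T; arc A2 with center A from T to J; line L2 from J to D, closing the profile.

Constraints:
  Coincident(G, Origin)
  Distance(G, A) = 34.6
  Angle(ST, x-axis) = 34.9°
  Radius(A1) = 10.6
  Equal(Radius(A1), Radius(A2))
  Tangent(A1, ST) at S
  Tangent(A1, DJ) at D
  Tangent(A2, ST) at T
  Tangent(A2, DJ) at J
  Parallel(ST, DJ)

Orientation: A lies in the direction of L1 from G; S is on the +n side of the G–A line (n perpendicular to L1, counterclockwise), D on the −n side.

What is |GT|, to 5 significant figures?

36.187

The slot axis is L1's direction at 34.9°, so u = (cos 34.9°, sin 34.9°) = (0.82015, 0.57215) and n = (−sin 34.9°, cos 34.9°) = (-0.57215, 0.82015). G is at the origin and A lies 34.6 along u from G, so A = 34.6·u = (28.377, 19.796). Tangency of A1 to both parallel lines with radius 10.6 puts S and D at G ± 10.6·n: S = (-6.0647, 8.6936), D = (6.0647, -8.6936). Equal radii place T and J the same way about A: T = A + 10.6·n = (22.313, 28.490), J = A − 10.6·n = (34.442, 11.103). Then |GT| = |T − G| = 36.187.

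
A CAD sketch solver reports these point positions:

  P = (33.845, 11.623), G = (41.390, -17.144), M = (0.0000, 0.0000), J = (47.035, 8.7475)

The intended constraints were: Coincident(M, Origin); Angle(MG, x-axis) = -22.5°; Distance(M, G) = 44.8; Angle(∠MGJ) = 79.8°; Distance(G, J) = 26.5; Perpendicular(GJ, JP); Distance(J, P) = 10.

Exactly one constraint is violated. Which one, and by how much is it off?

Distance(J, P) = 10 — off by 3.50.

M = (0.00, 0.00) ✓; MG at -22.50° ✓; |MG| = 44.80 ✓; ∠MGJ = 79.80° ✓; |GJ| = 26.50 ✓; ∠(GJ, JP) = 90.00° ✓; |JP| = 13.50 ✗.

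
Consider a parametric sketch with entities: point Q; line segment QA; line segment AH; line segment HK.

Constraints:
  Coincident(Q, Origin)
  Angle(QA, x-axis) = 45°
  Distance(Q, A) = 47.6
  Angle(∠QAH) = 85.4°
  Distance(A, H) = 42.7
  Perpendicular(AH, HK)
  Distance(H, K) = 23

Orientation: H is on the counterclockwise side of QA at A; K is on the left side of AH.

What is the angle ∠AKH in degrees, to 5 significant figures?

61.691°

Q is at the origin; QA runs at 45.0° with length 47.6, so A = 47.6·(cos 45.0°, sin 45.0°) = (33.658, 33.658). ∠QAH = 85.4°, so AH runs at 45.0° + (180° − 85.4°) = 139.60° from the x-axis; with |AH| = 42.7, H = A + 42.7·(cos 139.60°, sin 139.60°) = (1.1406, 61.333). AH ⟂ HK; with |HK| = 23.0 on the left of AH, K = H + 23.0·(-0.64812, -0.76154) = (-13.766, 43.818). Then cos ∠AKH = KA·KH / (|KA||KH|), giving 61.691°.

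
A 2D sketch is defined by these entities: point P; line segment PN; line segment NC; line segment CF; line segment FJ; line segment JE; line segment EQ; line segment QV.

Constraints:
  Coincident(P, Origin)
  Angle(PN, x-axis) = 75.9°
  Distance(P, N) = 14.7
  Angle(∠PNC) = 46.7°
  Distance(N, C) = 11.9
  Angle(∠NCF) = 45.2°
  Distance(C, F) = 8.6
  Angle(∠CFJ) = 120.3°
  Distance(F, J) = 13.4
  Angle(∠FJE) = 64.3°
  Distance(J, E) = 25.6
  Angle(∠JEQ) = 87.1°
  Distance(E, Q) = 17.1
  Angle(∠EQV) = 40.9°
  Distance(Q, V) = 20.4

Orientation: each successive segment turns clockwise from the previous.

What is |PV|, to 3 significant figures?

18.7

P is at the origin; PN runs at 75.9° with length 14.7, so N = (3.58, 14.3). ∠PNC = 46.7° gives NC at -57.4° from the x-axis; with |NC| = 11.9, C = (9.99, 4.23). ∠NCF = 45.2° gives CF at 168° from the x-axis; with |CF| = 8.6, F = (1.59, 6.05). ∠CFJ = 120.3° gives FJ at 108° from the x-axis; with |FJ| = 13.4, J = (-2.58, 18.8). ∠FJE = 64.3° gives JE at -7.60° from the x-axis; with |JE| = 25.6, E = (22.8, 15.4). ∠JEQ = 87.1° gives EQ at -101° from the x-axis; with |EQ| = 17.1, Q = (19.7, -1.41). ∠EQV = 40.9° gives QV at 120° from the x-axis; with |QV| = 20.4, V = (9.36, 16.2). Then |PV| = |V − P| = 18.7.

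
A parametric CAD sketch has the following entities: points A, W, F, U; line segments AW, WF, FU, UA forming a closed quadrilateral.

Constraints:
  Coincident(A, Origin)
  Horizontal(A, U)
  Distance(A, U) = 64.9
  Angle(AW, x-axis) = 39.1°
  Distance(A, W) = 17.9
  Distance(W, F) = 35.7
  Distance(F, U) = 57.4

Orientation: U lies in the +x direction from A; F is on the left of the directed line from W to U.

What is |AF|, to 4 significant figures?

52.24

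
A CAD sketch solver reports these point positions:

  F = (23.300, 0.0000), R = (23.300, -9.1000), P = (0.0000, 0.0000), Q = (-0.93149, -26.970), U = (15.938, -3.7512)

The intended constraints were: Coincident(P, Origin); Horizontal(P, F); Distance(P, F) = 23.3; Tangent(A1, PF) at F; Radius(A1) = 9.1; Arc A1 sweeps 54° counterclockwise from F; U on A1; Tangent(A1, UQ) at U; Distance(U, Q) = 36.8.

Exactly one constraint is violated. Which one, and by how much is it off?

Distance(U, Q) = 36.8 — off by 8.10.

P = (0.00, 0.00) ✓; P.y = 0.00, F.y = 0.00 ✓; |PF| = 23.30 ✓; ∠(RF, FP) = 90.00° ✓; |RF| = 9.100 ✓; bearing(R→U) − bearing(R→F) = 54.00° ✓; |RU| = 9.100 ✓; ∠(RU, UQ) = 90.00° ✓; |UQ| = 28.70 ✗.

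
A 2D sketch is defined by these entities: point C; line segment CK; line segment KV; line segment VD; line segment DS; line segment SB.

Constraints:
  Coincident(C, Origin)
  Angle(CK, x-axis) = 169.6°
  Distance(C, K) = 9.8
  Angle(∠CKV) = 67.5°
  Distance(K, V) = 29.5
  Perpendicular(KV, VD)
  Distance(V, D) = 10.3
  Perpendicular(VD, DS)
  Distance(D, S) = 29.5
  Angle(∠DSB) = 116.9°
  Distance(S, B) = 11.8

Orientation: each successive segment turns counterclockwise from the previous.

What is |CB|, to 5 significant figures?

12.988

C is at the origin; CK runs at 169.6° with length 9.8, so K = (-9.6390, 1.7691). ∠CKV = 67.5° gives KV at -77.900° from the x-axis; with |KV| = 29.5, V = (-3.4553, -27.076). The perpendicularity gives VD at right angles to KV, so VD runs at 12.100°; with |VD| = 10.3, D = (6.6159, -24.916). The perpendicularity gives DS at right angles to VD, so DS runs at 102.10°; with |DS| = 29.5, S = (0.43217, 3.9282). ∠DSB = 116.9° gives SB at 165.20° from the x-axis; with |SB| = 11.8, B = (-10.976, 6.9424). Then |CB| = |B − C| = 12.988.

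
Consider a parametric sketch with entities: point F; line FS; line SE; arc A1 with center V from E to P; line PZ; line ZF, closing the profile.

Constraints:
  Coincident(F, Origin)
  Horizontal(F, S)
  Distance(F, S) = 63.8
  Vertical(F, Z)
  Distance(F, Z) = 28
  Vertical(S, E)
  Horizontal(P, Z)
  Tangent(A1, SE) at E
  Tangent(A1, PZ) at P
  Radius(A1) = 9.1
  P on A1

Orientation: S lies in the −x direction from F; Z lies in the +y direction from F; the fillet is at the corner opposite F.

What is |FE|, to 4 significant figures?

66.54

F is at the origin; F and S share the same y with |FS| = 63.8 and S on the −x side, so S = (-63.80, 0.000). F and Z share the same x with |FZ| = 28.0 and Z on the +y side, so Z = (0.000, 28.00). The virtual corner opposite F is at (-63.80, 28.00). The tangent condition forces VE to be normal to SE and A1 meets PZ tangentially, so VP is at right angles to PZ, with radius 9.1, so the center V sits 9.1 in from both sides at V = (-54.70, 18.90). That places the tangent points at E = (-63.80, 18.90) on SE and P = (-54.70, 28.00) on PZ. Then |FE| = |E − F| = 66.54.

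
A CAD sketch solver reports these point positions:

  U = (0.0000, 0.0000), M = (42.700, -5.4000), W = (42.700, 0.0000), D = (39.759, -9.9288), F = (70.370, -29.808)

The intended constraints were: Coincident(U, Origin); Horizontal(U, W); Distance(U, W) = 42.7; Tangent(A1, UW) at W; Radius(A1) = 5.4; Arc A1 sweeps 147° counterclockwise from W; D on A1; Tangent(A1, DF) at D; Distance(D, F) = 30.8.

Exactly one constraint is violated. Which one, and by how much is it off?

Distance(D, F) = 30.8 — off by 5.70.

U = (0.00, 0.00) ✓; U.y = 0.00, W.y = 0.00 ✓; |UW| = 42.70 ✓; ∠(MW, WU) = 90.00° ✓; |MW| = 5.400 ✓; bearing(M→D) − bearing(M→W) = 147.0° ✓; |MD| = 5.400 ✓; ∠(MD, DF) = 90.00° ✓; |DF| = 36.50 ✗.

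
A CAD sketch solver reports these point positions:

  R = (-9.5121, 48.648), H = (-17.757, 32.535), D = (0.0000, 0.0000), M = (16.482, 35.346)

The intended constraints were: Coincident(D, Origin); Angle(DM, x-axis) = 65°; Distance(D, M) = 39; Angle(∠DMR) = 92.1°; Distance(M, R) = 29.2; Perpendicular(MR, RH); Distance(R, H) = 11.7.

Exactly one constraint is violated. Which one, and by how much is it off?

Distance(R, H) = 11.7 — off by 6.40.

D = (0.00, 0.00) ✓; DM at 65.00° ✓; |DM| = 39.00 ✓; ∠DMR = 92.10° ✓; |MR| = 29.20 ✓; ∠(MR, RH) = 90.00° ✓; |RH| = 18.10 ✗.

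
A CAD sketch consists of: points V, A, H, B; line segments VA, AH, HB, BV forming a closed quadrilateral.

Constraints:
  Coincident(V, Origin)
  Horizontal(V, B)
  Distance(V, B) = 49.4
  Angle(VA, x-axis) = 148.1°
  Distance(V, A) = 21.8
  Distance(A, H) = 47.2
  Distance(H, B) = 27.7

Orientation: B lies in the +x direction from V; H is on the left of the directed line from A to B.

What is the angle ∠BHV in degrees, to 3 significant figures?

107°

V is at the origin; V and B share the same y with |VB| = 49.4 and B in +x, so B = (49.4, 0). VA runs at 148.1° with |VA| = 21.8, so A = (-18.5, 11.5). H is determined by |AH| = 47.2 and |HB| = 27.7 together: it lies at the intersection of circle(A, 47.2) and circle(B, 27.7). With |AB| = 68.9, the foot of the radical line on AB is 45.0 from A and the perpendicular offset is √(47.2² − 45.0²) = 14.1. Taking the left-of-AB solution: H = (28.3, 17.9).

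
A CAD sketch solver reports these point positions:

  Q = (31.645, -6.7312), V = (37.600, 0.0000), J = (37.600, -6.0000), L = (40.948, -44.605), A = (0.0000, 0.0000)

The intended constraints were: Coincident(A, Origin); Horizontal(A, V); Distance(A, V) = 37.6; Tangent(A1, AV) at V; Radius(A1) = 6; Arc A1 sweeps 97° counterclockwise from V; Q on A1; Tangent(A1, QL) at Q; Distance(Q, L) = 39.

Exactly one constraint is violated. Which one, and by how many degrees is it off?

Tangent(A1, QL) at Q — off by 6.80°.

A = (0.00, 0.00) ✓; A.y = 0.00, V.y = 0.00 ✓; |AV| = 37.60 ✓; ∠(JV, VA) = 90.00° ✓; |JV| = 6.000 ✓; bearing(J→Q) − bearing(J→V) = 97.00° ✓; |JQ| = 6.000 ✓; ∠(JQ, QL) = 83.20° ✗; |QL| = 39.00 ✓.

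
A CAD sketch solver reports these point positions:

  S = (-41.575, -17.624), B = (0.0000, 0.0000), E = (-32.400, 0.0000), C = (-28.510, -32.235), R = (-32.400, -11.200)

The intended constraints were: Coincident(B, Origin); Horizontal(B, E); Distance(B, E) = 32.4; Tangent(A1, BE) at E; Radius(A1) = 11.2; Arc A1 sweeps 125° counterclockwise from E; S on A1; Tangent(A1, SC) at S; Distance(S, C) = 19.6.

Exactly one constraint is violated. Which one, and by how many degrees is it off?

Tangent(A1, SC) at S — off by 6.80°.

B = (0.00, 0.00) ✓; B.y = 0.00, E.y = 0.00 ✓; |BE| = 32.40 ✓; ∠(RE, EB) = 90.00° ✓; |RE| = 11.20 ✓; bearing(R→S) − bearing(R→E) = 125.0° ✓; |RS| = 11.20 ✓; ∠(RS, SC) = 83.20° ✗; |SC| = 19.60 ✓.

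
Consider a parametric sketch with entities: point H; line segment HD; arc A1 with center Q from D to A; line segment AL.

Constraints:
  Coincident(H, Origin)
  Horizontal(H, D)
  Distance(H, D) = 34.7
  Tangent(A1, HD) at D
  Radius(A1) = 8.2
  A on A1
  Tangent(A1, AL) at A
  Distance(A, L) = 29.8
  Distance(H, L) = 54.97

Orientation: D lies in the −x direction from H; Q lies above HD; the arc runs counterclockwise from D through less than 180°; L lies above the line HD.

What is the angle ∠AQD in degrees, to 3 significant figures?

113°

H is at the origin; HD is horizontal with |HD| = 34.7 and D on the −x side, so D = (-34.7, 0.00). Since A1 is tangent to HD there, QD ⟂ HD, so Q = D + (0, 8.2) = (-34.7, 8.20). Since QA ⟂ AL (tangency), |QL| = √(8.2² + 29.8²) = 30.9 regardless of where A sits on A1. So L lies on both circle(H, 54.97) and circle(Q, 30.9); the above-HD intersection is L = (-38.9, 38.8). A is the foot of the tangent from L: A = (-27.2, 11.4).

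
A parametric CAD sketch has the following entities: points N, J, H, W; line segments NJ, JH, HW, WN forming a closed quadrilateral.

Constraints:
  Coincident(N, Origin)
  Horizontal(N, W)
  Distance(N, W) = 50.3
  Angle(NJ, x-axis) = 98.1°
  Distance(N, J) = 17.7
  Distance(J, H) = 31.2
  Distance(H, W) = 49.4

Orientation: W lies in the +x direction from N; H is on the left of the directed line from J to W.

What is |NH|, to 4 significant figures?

43.92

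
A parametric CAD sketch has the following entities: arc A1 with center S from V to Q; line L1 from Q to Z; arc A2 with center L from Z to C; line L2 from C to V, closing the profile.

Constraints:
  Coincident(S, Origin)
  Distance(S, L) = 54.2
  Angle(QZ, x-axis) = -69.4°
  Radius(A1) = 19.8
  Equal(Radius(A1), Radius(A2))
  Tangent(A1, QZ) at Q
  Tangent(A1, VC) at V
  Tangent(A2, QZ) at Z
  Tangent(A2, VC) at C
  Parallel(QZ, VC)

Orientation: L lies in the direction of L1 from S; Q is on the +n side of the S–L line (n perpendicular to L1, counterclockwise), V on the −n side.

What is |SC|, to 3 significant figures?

57.7

The slot axis is L1's direction at -69.4°, so u = (cos -69.4°, sin -69.4°) = (0.352, -0.936) and n = (−sin -69.4°, cos -69.4°) = (0.936, 0.352). S is at the origin and L lies 54.2 along u from S, so L = 54.2·u = (19.1, -50.7). Tangency of A1 to both parallel lines with radius 19.8 puts Q and V at S ± 19.8·n: Q = (18.5, 6.97), V = (-18.5, -6.97). Equal radii place Z and C the same way about L: Z = L + 19.8·n = (37.6, -43.8), C = L − 19.8·n = (0.536, -57.7). Then |SC| = |C − S| = 57.7.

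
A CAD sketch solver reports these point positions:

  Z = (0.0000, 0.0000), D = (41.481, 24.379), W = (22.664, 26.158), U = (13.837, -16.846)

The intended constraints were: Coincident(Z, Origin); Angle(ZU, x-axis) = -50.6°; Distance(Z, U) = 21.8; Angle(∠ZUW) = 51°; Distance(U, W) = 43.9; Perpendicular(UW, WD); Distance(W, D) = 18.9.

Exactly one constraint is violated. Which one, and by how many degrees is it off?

Perpendicular(UW, WD) — off by 6.20°.

Z = (0.00, 0.00) ✓; ZU at -50.60° ✓; |ZU| = 21.80 ✓; ∠ZUW = 51.00° ✓; |UW| = 43.90 ✓; ∠(UW, WD) = 83.80° ✗; |WD| = 18.90 ✓.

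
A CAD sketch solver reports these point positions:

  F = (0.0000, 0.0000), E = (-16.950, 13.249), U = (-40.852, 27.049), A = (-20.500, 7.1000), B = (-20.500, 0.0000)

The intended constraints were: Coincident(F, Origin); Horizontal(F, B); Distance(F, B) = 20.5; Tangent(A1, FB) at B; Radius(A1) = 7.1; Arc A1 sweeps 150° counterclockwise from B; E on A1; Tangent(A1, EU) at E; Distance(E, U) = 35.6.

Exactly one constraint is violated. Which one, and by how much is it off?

Distance(E, U) = 35.6 — off by 8.00.

F = (0.00, 0.00) ✓; F.y = 0.00, B.y = 0.00 ✓; |FB| = 20.50 ✓; ∠(AB, BF) = 90.00° ✓; |AB| = 7.100 ✓; bearing(A→E) − bearing(A→B) = 150.0° ✓; |AE| = 7.100 ✓; ∠(AE, EU) = 90.00° ✓; |EU| = 27.60 ✗.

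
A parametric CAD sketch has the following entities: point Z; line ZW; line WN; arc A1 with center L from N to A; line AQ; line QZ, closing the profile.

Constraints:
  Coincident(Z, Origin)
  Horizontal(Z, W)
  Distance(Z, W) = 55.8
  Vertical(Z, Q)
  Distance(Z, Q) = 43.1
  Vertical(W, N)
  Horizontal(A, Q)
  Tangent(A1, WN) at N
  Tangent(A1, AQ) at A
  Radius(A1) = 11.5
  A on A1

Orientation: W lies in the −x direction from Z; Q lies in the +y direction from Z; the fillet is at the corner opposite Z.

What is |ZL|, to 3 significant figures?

54.4

Z is at the origin; Z and W share the same y with |ZW| = 55.8 and W on the −x side, so W = (-55.8, 0.00). ZQ is vertical with |ZQ| = 43.1 and Q on the +y side, so Q = (0.00, 43.1). The virtual corner opposite Z is at (-55.8, 43.1). Since A1 is tangent to WN there, LN ⟂ WN and tangency of A1 to AQ means the radius LA is perpendicular to AQ, with radius 11.5, so the center L sits 11.5 in from both sides at L = (-44.3, 31.6). Then |ZL| = |L − Z| = 54.4.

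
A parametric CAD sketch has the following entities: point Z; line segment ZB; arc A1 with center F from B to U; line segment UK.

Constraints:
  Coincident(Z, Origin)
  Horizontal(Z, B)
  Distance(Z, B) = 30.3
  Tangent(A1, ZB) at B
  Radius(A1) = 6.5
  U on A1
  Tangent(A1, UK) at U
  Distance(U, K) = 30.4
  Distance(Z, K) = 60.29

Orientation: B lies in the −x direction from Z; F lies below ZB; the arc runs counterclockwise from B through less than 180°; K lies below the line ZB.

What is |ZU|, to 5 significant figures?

35.490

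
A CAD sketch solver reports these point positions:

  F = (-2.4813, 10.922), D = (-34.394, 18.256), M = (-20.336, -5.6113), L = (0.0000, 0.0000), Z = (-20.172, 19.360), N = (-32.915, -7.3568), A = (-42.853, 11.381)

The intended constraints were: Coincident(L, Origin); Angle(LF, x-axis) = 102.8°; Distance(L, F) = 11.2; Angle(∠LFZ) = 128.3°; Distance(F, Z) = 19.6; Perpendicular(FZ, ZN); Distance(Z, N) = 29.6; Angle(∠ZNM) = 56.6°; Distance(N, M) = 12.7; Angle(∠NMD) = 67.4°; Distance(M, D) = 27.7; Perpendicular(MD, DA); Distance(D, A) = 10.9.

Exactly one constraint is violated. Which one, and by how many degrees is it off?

Perpendicular(MD, DA) — off by 8.60°.

L = (0.00, 0.00) ✓; LF at 102.8° ✓; |LF| = 11.20 ✓; ∠LFZ = 128.3° ✓; |FZ| = 19.60 ✓; ∠(FZ, ZN) = 90.00° ✓; |ZN| = 29.60 ✓; ∠ZNM = 56.60° ✓; |NM| = 12.70 ✓; ∠NMD = 67.40° ✓; |MD| = 27.70 ✓; ∠(MD, DA) = 98.60° ✗; |DA| = 10.90 ✓.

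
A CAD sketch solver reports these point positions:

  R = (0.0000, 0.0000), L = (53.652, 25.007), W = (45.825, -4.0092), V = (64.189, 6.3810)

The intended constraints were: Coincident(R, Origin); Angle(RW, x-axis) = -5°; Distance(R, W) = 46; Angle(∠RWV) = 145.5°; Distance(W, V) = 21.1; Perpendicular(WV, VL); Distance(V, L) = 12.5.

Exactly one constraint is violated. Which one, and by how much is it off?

Distance(V, L) = 12.5 — off by 8.90.

R = (0.00, 0.00) ✓; RW at -5.000° ✓; |RW| = 46.00 ✓; ∠RWV = 145.5° ✓; |WV| = 21.10 ✓; ∠(WV, VL) = 90.00° ✓; |VL| = 21.40 ✗.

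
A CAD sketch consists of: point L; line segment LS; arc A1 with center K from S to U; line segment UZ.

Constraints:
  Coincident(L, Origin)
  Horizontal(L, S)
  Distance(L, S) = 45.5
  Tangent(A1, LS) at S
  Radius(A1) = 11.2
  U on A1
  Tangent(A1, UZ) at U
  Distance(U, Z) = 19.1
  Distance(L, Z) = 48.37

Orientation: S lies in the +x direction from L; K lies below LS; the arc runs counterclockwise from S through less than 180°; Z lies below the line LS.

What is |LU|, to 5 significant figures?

36.603

Checks: |KU| = 11.20 ✓; ∠(KU, UZ) = 90.00° ✓; |UZ| = 19.10 ✓; |LZ| = 48.37 ✓.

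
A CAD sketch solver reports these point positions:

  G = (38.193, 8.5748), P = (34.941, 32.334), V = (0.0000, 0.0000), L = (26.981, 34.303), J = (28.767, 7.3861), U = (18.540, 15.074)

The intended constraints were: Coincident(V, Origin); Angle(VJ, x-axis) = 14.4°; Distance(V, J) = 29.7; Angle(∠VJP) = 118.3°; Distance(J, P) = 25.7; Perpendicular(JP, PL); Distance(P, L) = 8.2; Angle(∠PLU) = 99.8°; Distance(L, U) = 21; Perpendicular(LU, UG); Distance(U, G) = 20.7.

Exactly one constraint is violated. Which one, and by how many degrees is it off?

Perpendicular(LU, UG) — off by 5.40°.

V = (0.00, 0.00) ✓; VJ at 14.40° ✓; |VJ| = 29.70 ✓; ∠VJP = 118.3° ✓; |JP| = 25.70 ✓; ∠(JP, PL) = 90.01° ✓; |PL| = 8.200 ✓; ∠PLU = 99.81° ✓; |LU| = 21.00 ✓; ∠(LU, UG) = 95.40° ✗; |UG| = 20.70 ✓.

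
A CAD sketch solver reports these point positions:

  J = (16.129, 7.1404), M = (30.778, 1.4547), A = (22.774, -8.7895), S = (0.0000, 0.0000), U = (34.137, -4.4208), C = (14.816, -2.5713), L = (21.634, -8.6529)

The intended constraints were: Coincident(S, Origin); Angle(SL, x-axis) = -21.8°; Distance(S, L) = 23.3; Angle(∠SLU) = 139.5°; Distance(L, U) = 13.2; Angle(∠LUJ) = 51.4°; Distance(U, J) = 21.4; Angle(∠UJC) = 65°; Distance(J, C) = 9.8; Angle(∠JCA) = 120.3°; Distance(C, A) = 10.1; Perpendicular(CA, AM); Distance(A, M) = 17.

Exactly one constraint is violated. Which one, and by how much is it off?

Distance(A, M) = 17 — off by 4.00.

S = (0.00, 0.00) ✓; SL at -21.80° ✓; |SL| = 23.30 ✓; ∠SLU = 139.5° ✓; |LU| = 13.20 ✓; ∠LUJ = 51.40° ✓; |UJ| = 21.40 ✓; ∠UJC = 65.00° ✓; |JC| = 9.800 ✓; ∠JCA = 120.3° ✓; |CA| = 10.10 ✓; ∠(CA, AM) = 90.00° ✓; |AM| = 13.00 ✗.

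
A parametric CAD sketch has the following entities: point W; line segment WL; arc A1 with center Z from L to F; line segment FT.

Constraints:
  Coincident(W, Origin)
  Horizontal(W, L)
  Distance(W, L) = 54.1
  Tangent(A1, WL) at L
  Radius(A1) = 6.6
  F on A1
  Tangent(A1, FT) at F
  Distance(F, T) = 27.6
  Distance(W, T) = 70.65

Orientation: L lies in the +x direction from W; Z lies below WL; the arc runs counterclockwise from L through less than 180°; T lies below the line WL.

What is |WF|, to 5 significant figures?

49.359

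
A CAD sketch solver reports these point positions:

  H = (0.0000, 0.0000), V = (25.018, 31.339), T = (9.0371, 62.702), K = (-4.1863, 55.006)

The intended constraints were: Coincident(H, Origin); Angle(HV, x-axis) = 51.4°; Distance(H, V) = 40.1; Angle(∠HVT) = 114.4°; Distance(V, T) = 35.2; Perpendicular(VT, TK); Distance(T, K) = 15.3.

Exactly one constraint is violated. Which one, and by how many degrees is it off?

Perpendicular(VT, TK) — off by 3.20°.

H = (0.00, 0.00) ✓; HV at 51.40° ✓; |HV| = 40.10 ✓; ∠HVT = 114.4° ✓; |VT| = 35.20 ✓; ∠(VT, TK) = 93.20° ✗; |TK| = 15.30 ✓.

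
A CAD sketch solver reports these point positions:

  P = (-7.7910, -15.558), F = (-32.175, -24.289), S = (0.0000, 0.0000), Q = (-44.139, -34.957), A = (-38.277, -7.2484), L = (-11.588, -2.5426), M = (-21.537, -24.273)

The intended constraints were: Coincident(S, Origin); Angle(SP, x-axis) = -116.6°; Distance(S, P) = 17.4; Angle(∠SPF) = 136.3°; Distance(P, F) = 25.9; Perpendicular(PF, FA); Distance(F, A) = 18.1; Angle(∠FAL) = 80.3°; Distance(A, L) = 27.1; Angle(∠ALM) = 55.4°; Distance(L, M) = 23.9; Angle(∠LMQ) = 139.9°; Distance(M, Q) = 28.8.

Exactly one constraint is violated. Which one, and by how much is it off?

Distance(M, Q) = 28.8 — off by 3.80.

S = (0.00, 0.00) ✓; SP at -116.6° ✓; |SP| = 17.40 ✓; ∠SPF = 136.3° ✓; |PF| = 25.90 ✓; ∠(PF, FA) = 90.00° ✓; |FA| = 18.10 ✓; ∠FAL = 80.30° ✓; |AL| = 27.10 ✓; ∠ALM = 55.40° ✓; |LM| = 23.90 ✓; ∠LMQ = 139.9° ✓; |MQ| = 25.00 ✗.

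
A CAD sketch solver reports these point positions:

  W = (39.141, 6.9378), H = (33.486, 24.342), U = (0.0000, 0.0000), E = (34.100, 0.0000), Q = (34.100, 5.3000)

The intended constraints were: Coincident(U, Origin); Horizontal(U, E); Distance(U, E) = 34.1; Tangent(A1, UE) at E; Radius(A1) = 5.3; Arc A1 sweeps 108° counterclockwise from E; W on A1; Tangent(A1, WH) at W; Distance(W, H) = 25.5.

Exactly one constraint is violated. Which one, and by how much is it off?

Distance(W, H) = 25.5 — off by 7.20.

U = (0.00, 0.00) ✓; U.y = 0.00, E.y = 0.00 ✓; |UE| = 34.10 ✓; ∠(QE, EU) = 90.00° ✓; |QE| = 5.300 ✓; bearing(Q→W) − bearing(Q→E) = 108.0° ✓; |QW| = 5.300 ✓; ∠(QW, WH) = 90.00° ✓; |WH| = 18.30 ✗.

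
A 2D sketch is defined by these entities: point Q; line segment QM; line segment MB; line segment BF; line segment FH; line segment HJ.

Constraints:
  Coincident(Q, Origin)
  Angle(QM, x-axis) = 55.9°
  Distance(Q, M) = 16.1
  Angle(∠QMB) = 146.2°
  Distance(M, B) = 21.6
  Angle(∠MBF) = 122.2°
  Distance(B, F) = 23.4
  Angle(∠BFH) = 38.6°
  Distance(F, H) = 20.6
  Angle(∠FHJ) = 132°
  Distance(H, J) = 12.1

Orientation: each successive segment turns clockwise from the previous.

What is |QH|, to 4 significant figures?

28.29

Q is at the origin; QM runs at 55.9° with length 16.1, so M = (9.026, 13.33). ∠QMB = 146.2° gives MB at 22.10° from the x-axis; with |MB| = 21.6, B = (29.04, 21.46). ∠MBF = 122.2° gives BF at -35.70° from the x-axis; with |BF| = 23.4, F = (48.04, 7.803). ∠BFH = 38.6° gives FH at -177.1° from the x-axis; with |FH| = 20.6, H = (27.47, 6.761). Then |QH| = |H − Q| = 28.29.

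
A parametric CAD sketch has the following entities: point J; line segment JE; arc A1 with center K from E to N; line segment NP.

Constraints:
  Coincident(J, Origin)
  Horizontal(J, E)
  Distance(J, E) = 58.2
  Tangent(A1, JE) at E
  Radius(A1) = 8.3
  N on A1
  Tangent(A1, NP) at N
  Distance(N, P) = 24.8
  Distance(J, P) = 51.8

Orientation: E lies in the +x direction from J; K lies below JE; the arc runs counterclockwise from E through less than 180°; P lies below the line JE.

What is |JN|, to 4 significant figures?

50.63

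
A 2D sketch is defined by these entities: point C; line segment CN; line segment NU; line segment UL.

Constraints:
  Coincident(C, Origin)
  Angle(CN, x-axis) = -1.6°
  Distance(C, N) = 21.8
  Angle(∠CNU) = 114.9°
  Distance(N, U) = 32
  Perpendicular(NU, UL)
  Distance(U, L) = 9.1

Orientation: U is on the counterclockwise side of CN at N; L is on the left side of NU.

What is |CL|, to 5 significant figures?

42.539

C is at the origin; CN runs at -1.6° with length 21.8, so N = 21.8·(cos -1.6°, sin -1.6°) = (21.792, -0.60869). ∠CNU = 114.9°, so NU runs at -1.6° + (180° − 114.9°) = 63.500° from the x-axis; with |NU| = 32.0, U = N + 32.0·(cos 63.500°, sin 63.500°) = (36.070, 28.029). NU ⟂ UL; with |UL| = 9.1 on the left of NU, L = U + 9.1·(-0.89493, 0.44620) = (27.926, 32.090). Then |CL| = |L − C| = 42.539.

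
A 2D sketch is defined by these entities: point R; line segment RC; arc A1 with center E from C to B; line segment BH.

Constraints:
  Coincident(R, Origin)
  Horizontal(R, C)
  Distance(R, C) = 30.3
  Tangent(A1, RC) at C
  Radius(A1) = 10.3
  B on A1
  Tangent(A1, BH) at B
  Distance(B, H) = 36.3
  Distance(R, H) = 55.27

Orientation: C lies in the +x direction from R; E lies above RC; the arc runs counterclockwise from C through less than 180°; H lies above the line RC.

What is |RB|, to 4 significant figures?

42.30

Checks: R.y = 0.00, C.y = 0.00 ✓; |EB| = 10.30 ✓; ∠(EB, BH) = 90.00° ✓; |BH| = 36.30 ✓; |RH| = 55.27 ✓.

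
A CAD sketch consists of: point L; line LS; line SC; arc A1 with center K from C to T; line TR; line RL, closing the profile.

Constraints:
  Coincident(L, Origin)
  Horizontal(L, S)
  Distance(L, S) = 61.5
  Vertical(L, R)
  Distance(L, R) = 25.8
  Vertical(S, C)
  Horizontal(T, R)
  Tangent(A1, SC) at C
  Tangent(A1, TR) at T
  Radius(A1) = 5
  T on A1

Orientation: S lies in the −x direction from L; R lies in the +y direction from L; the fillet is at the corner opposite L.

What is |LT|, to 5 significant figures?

62.112

L is at the origin; LS is horizontal with |LS| = 61.5 and S on the −x side, so S = (-61.500, 0.0000). L and R share the same x with |LR| = 25.8 and R on the +y side, so R = (0.0000, 25.800). The virtual corner opposite L is at (-61.500, 25.800). Tangency of A1 to SC means the radius KC is perpendicular to SC and A1 meets TR tangentially, so KT is at right angles to TR, with radius 5.0, so the center K sits 5.0 in from both sides at K = (-56.500, 20.800). That places the tangent points at C = (-61.500, 20.800) on SC and T = (-56.500, 25.800) on TR. Then |LT| = |T − L| = 62.112.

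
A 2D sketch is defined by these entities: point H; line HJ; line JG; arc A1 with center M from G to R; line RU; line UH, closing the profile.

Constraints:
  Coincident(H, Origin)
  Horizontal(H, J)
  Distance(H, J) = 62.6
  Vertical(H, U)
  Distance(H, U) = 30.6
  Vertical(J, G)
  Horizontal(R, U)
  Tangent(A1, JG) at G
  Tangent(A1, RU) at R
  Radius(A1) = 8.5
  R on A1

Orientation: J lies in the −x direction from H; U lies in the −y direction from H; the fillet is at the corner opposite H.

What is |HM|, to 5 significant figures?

58.440

H and U share the same x with |HU| = 30.6 and U on the −y side, so U = (0.0000, -30.600). The virtual corner opposite H is at (-62.600, -30.600). A1 meets JG tangentially, so MG is at right angles to JG and since A1 is tangent to RU there, MR ⟂ RU, with radius 8.5, so the center M sits 8.5 in from both sides at M = (-54.100, -22.100). Then |HM| = |M − H| = 58.440.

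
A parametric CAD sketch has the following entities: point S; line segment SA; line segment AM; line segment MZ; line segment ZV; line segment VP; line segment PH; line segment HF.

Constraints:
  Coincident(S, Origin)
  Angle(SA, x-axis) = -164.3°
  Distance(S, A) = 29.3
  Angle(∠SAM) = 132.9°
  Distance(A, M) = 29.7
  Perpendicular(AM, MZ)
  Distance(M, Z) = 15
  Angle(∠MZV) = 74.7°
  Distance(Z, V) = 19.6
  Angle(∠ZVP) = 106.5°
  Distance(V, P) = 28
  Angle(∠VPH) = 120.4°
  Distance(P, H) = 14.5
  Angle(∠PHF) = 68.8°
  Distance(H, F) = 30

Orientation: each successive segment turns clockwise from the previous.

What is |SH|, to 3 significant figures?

63.5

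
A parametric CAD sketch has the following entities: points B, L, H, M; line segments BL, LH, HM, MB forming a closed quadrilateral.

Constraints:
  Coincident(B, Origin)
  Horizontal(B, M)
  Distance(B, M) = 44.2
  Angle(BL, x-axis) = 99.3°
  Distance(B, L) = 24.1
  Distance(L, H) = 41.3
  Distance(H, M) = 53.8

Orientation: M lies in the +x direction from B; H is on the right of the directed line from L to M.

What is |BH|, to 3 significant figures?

18.7

B is at the origin; B and M share the same y with |BM| = 44.2 and M in +x, so M = (44.2, 0). BL runs at 99.3° with |BL| = 24.1, so L = (-3.89, 23.8). H is determined by |LH| = 41.3 and |HM| = 53.8 together: it lies at the intersection of circle(L, 41.3) and circle(M, 53.8). With |LM| = 53.7, the foot of the radical line on LM is 15.7 from L and the perpendicular offset is √(41.3² − 15.7²) = 38.2. Taking the right-of-LM solution: H = (-6.70, -17.4).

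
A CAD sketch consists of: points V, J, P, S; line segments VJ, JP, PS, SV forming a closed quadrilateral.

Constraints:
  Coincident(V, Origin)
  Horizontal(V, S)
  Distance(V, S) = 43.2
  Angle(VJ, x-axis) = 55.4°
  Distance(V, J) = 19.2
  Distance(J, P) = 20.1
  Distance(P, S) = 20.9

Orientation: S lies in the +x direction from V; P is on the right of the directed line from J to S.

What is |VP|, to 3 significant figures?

22.3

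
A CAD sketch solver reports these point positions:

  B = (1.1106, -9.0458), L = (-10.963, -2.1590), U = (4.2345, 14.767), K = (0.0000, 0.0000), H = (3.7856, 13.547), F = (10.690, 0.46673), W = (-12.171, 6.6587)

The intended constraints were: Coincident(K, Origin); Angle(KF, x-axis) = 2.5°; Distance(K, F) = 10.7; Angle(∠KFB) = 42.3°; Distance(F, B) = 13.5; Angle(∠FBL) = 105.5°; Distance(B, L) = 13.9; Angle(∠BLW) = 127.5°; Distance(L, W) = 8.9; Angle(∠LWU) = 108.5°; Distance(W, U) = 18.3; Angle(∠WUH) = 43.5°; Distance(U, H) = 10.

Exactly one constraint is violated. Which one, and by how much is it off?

Distance(U, H) = 10 — off by 8.70.

K = (0.00, 0.00) ✓; KF at 2.500° ✓; |KF| = 10.70 ✓; ∠KFB = 42.30° ✓; |FB| = 13.50 ✓; ∠FBL = 105.5° ✓; |BL| = 13.90 ✓; ∠BLW = 127.5° ✓; |LW| = 8.900 ✓; ∠LWU = 108.5° ✓; |WU| = 18.30 ✓; ∠WUH = 43.50° ✓; |UH| = 1.300 ✗.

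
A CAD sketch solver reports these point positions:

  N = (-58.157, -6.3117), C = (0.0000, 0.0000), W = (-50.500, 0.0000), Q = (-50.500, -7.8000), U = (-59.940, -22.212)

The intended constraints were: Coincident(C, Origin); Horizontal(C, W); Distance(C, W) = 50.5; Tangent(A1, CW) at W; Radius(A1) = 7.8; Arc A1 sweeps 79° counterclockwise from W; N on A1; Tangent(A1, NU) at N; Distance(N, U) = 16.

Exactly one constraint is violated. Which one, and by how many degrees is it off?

Tangent(A1, NU) at N — off by 4.60°.

C = (0.00, 0.00) ✓; C.y = 0.00, W.y = 0.00 ✓; |CW| = 50.50 ✓; ∠(QW, WC) = 90.00° ✓; |QW| = 7.800 ✓; bearing(Q→N) − bearing(Q→W) = 79.00° ✓; |QN| = 7.800 ✓; ∠(QN, NU) = 85.40° ✗; |NU| = 16.00 ✓.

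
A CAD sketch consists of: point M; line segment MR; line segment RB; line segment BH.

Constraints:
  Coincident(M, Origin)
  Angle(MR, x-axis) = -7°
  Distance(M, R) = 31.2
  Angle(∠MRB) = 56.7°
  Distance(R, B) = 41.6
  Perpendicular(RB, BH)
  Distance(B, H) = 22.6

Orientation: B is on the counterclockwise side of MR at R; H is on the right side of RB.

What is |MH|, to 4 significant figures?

54.48

M is at the origin; MR runs at -7.0° with length 31.2, so R = 31.2·(cos -7.0°, sin -7.0°) = (30.97, -3.802). ∠MRB = 56.7°, so RB runs at -7.0° + (180° − 56.7°) = 116.3° from the x-axis; with |RB| = 41.6, B = R + 41.6·(cos 116.3°, sin 116.3°) = (12.54, 33.49). The perpendicularity gives BH at right angles to RB; with |BH| = 22.6 on the right of RB, H = B + 22.6·(0.8965, 0.4431) = (32.80, 43.50). Then |MH| = |H − M| = 54.48.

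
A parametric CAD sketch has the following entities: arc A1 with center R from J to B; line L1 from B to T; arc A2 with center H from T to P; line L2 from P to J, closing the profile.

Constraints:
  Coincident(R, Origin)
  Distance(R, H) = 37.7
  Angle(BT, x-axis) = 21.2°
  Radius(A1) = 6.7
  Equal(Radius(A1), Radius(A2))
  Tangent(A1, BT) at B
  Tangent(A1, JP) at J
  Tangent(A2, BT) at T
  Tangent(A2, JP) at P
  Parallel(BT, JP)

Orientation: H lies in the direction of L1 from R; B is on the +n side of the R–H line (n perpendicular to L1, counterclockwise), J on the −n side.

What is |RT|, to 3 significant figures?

38.3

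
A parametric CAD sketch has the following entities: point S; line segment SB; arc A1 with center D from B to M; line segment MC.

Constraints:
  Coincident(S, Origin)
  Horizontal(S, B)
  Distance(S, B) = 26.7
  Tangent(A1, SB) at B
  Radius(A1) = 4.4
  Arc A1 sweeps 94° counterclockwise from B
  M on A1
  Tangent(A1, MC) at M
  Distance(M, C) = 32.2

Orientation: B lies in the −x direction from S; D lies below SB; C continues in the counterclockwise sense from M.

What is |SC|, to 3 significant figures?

46.8

On A1, B sits at bearing 90° from D; a 94° counterclockwise sweep puts M at bearing 184°, so M = D + 4.4·(cos 184°, sin 184°) = (-31.1, -4.71). Tangency of A1 to MC means the radius DM is perpendicular to MC, so MC runs along (−sin 184°, cos 184°); with |MC| = 32.2, C = (-28.8, -36.8). Then |SC| = |C − S| = 46.8.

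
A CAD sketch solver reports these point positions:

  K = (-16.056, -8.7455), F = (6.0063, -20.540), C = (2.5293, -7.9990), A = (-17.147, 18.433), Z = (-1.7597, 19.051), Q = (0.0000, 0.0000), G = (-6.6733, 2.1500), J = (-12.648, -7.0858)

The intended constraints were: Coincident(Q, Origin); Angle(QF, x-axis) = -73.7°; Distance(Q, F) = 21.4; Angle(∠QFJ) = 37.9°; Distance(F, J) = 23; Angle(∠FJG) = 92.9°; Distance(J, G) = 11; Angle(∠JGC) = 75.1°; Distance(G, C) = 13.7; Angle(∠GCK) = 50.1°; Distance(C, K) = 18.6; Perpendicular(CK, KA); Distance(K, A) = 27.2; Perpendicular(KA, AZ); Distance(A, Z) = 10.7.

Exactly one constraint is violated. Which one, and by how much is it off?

Distance(A, Z) = 10.7 — off by 4.70.

Q = (0.00, 0.00) ✓; QF at -73.70° ✓; |QF| = 21.40 ✓; ∠QFJ = 37.90° ✓; |FJ| = 23.00 ✓; ∠FJG = 92.90° ✓; |JG| = 11.00 ✓; ∠JGC = 75.10° ✓; |GC| = 13.70 ✓; ∠GCK = 50.10° ✓; |CK| = 18.60 ✓; ∠(CK, KA) = 90.00° ✓; |KA| = 27.20 ✓; ∠(KA, AZ) = 90.00° ✓; |AZ| = 15.40 ✗.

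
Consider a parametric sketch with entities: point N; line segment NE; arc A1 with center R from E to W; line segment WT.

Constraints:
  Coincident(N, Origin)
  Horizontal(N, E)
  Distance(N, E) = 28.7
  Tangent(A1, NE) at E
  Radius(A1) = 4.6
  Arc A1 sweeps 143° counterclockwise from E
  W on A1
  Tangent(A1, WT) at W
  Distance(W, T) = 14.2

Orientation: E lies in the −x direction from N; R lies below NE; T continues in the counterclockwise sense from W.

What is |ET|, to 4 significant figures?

18.88

N is at the origin; N and E share the same y with |NE| = 28.7 and E on the −x side, so E = (-28.70, 0.000). Since A1 is tangent to NE there, RE ⟂ NE, so R = E + (0, -4.6) = (-28.70, -4.600). On A1, E sits at bearing 90° from R; a 143° counterclockwise sweep puts W at bearing 233°, so W = R + 4.6·(cos 233°, sin 233°) = (-31.47, -8.274). Since A1 is tangent to WT there, RW ⟂ WT, so WT runs along (−sin 233°, cos 233°); with |WT| = 14.2, T = (-20.13, -16.82). Then |ET| = |T − E| = 18.88.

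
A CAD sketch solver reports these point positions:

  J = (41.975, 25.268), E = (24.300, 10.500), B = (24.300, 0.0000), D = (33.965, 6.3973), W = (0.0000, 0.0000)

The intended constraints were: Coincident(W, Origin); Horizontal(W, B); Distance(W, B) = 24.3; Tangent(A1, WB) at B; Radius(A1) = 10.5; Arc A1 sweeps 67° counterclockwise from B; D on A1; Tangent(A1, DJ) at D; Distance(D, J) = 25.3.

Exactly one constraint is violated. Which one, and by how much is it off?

Distance(D, J) = 25.3 — off by 4.80.

W = (0.00, 0.00) ✓; W.y = 0.00, B.y = 0.00 ✓; |WB| = 24.30 ✓; ∠(EB, BW) = 90.00° ✓; |EB| = 10.50 ✓; bearing(E→D) − bearing(E→B) = 67.00° ✓; |ED| = 10.50 ✓; ∠(ED, DJ) = 90.00° ✓; |DJ| = 20.50 ✗.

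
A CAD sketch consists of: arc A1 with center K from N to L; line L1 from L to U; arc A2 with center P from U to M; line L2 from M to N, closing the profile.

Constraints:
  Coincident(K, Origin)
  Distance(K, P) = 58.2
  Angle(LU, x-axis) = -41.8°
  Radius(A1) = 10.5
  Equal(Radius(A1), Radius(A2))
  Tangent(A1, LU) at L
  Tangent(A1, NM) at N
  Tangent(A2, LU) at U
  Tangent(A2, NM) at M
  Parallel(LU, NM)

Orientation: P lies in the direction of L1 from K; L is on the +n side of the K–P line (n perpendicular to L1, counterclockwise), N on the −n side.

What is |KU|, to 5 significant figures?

59.140

The slot axis is L1's direction at -41.8°, so u = (cos -41.8°, sin -41.8°) = (0.74548, -0.66653) and n = (−sin -41.8°, cos -41.8°) = (0.66653, 0.74548). K is at the origin and P lies 58.2 along u from K, so P = 58.2·u = (43.387, -38.792). Tangency of A1 to both parallel lines with radius 10.5 puts L and N at K ± 10.5·n: L = (6.9986, 7.8275), N = (-6.9986, -7.8275). Equal radii place U and M the same way about P: U = P + 10.5·n = (50.385, -30.965), M = P − 10.5·n = (36.388, -46.620). Then |KU| = |U − K| = 59.140.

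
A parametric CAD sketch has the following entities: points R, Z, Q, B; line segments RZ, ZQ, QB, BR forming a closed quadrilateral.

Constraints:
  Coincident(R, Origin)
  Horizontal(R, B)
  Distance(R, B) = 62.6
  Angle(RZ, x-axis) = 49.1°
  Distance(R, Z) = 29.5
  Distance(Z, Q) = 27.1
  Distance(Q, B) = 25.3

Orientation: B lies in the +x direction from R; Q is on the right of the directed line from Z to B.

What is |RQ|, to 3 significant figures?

37.4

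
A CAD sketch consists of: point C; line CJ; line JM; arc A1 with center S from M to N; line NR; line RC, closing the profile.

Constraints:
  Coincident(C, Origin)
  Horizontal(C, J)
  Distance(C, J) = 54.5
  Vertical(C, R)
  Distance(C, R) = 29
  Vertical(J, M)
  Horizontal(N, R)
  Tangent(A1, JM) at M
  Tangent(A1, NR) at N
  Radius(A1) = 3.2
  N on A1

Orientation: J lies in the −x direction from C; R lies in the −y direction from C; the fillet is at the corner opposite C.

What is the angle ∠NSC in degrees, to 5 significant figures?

116.70°

The virtual corner opposite C is at (-54.500, -29.000). The tangent condition forces SM to be normal to JM and since A1 is tangent to NR there, SN ⟂ NR, with radius 3.2, so the center S sits 3.2 in from both sides at S = (-51.300, -25.800). That places the tangent points at M = (-54.500, -25.800) on JM and N = (-51.300, -29.000) on NR. Then cos ∠NSC = SN·SC / (|SN||SC|), giving 116.70°.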